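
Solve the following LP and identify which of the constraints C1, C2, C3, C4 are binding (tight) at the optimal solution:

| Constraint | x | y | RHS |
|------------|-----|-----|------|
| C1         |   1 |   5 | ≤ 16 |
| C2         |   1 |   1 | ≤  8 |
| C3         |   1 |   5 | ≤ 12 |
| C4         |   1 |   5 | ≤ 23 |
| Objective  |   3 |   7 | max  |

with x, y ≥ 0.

At x = 7, y = 1, compute slack b - a·x for each constraint:
  C1: 16 − 12 = 4  (slack)
  C2: 8 − 8 = 0  (binding)
  C3: 12 − 12 = 0  (binding)
  C4: 23 − 12 = 11  (slack)

Optimal: x = 7, y = 1
Binding: C2, C3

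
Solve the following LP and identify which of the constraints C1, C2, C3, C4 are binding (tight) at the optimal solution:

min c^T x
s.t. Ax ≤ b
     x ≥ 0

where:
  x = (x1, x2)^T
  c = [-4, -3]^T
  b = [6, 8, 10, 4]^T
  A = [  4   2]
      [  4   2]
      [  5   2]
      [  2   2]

At x1 = 1, x2 = 1, compute slack b - a·x for each constraint:
  C1: 6 − 6 = 0  (binding)
  C2: 8 − 6 = 2  (slack)
  C3: 10 − 7 = 3  (slack)
  C4: 4 − 4 = 0  (binding)

Optimal: x1 = 1, x2 = 1
Binding: C1, C4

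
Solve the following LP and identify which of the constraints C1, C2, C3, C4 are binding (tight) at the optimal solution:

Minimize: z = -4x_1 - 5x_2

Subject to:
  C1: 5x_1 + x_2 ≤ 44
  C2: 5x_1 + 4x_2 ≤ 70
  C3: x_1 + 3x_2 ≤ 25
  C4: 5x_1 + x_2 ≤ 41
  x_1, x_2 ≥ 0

At x_1 = 7, x_2 = 6, compute slack b - a·x for each constraint:
  C1: 44 − 41 = 3  (slack)
  C2: 70 − 59 = 11  (slack)
  C3: 25 − 25 = 0  (binding)
  C4: 41 − 41 = 0  (binding)

Optimal: x_1 = 7, x_2 = 6
Binding: C3, C4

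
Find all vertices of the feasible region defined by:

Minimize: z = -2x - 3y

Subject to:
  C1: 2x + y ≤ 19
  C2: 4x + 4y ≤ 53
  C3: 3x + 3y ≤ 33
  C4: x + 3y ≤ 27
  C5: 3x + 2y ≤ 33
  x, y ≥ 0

(0, 0), (9.5, 0), (8, 3), (3, 8), (0, 9)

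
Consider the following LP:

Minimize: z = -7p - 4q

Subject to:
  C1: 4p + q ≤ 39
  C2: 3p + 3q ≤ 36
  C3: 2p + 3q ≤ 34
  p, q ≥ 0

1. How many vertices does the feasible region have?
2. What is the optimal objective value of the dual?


1. 5
2. -75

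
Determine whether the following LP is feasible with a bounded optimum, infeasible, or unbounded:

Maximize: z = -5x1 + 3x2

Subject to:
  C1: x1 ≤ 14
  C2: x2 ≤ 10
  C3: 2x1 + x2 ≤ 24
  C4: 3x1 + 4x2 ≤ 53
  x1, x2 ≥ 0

Feasible with a bounded optimal solution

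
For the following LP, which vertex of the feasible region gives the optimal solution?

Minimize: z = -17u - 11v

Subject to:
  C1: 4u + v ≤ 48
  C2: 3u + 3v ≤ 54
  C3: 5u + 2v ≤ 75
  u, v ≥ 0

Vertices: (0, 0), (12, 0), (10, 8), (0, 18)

Evaluate the objective at each vertex of the feasible region:
  z(0, 0) = 0
  z(12, 0) = -204
  z(10, 8) = -258  ←
  z(0, 18) = -198
The minimum is at u = 10, v = 8.

(10, 8)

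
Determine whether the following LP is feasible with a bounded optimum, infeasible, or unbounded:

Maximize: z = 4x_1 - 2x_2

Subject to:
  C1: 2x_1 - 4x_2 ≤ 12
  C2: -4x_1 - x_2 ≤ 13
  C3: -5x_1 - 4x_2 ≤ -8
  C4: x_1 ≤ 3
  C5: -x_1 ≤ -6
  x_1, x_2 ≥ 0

Infeasible (no feasible solution exists)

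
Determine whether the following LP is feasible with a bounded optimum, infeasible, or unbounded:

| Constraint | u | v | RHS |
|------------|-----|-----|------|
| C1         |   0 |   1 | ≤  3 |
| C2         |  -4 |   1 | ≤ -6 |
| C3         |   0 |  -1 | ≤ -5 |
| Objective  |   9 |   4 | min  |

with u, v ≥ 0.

Infeasible (no feasible solution exists)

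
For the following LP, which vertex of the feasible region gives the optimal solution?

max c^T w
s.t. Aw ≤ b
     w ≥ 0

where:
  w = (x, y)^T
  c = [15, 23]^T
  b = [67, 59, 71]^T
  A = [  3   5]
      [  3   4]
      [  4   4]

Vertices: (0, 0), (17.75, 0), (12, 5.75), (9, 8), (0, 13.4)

Evaluate the objective at each vertex of the feasible region:
  z(0, 0) = 0
  z(17.75, 0) = 266.2
  z(12, 5.75) = 312.2
  z(9, 8) = 319  ←
  z(0, 13.4) = 308.2
The maximum is at x = 9, y = 8.

(9, 8)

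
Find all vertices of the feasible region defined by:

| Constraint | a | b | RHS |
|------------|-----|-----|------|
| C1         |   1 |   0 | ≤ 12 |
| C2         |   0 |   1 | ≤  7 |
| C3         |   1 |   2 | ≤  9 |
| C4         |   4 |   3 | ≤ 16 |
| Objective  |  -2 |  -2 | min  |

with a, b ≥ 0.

(0, 0), (4, 0), (1, 4), (0, 4.5)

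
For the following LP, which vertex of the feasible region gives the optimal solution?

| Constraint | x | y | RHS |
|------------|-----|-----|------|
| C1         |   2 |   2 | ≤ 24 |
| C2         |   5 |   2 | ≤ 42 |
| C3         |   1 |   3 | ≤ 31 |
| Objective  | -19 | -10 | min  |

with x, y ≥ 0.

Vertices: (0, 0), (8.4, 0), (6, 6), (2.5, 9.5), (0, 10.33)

Evaluate the objective at each vertex of the feasible region:
  z(0, 0) = 0
  z(8.4, 0) = -159.6
  z(6, 6) = -174  ←
  z(2.5, 9.5) = -142.5
  z(0, 10.33) = -103.3
The minimum is at x = 6, y = 6.

(6, 6)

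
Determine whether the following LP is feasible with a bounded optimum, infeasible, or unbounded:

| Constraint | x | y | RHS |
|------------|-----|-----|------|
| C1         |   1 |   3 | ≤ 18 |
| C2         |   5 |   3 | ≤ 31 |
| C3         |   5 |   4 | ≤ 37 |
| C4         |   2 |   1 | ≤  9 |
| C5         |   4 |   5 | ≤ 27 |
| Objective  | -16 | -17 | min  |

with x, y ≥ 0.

Feasible with a bounded optimal solution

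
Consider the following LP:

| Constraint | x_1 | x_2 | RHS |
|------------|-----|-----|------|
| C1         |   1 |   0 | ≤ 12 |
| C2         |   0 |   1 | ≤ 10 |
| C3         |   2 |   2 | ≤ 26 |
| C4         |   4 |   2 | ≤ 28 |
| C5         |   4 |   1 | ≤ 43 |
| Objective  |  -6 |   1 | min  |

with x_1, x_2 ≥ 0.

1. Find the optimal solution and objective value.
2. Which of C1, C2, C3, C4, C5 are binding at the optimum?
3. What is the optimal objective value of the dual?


1. x_1 = 7, x_2 = 0, z = -42
2. C4
3. -42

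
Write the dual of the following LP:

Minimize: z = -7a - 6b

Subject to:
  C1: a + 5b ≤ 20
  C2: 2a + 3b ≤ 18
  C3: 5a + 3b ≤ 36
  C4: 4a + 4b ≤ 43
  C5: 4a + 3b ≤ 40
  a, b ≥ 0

Primal min cᵀx s.t. Ax ≤ b, x ≥ 0  →  Dual max −bᵀy s.t. Aᵀy ≥ −c, y ≥ 0.

Maximize: z = -20y1 - 18y2 - 36y3 - 43y4 - 40y5

Subject to:
  y1 + 2y2 + 5y3 + 4y4 + 4y5 ≥ 7
  5y1 + 3y2 + 3y3 + 4y4 + 3y5 ≥ 6
  y1, y2, y3, y4, y5 ≥ 0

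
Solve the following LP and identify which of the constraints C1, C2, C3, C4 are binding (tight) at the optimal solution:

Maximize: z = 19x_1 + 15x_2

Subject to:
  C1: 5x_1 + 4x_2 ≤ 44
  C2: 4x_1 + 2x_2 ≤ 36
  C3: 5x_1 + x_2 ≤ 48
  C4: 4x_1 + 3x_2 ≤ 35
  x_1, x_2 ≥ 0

At x_1 = 8, x_2 = 1, compute slack b - a·x for each constraint:
  C1: 44 − 44 = 0  (binding)
  C2: 36 − 34 = 2  (slack)
  C3: 48 − 41 = 7  (slack)
  C4: 35 − 35 = 0  (binding)

Optimal: x_1 = 8, x_2 = 1
Binding: C1, C4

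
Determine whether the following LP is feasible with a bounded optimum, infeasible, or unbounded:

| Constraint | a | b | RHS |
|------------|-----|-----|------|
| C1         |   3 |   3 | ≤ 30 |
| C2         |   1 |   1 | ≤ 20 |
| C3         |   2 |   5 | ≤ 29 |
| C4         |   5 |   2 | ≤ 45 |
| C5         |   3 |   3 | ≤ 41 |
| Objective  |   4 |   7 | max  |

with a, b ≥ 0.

Feasible with a bounded optimal solution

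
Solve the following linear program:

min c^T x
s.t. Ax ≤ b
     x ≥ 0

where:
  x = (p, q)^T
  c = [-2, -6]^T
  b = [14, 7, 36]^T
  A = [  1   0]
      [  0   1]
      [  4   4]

Evaluate the objective at each vertex of the feasible region:
  z(0, 0) = 0
  z(9, 0) = -18
  z(2, 7) = -46  ←
  z(0, 7) = -42
The minimum is at p = 2, q = 7.

p = 2, q = 7, z = -46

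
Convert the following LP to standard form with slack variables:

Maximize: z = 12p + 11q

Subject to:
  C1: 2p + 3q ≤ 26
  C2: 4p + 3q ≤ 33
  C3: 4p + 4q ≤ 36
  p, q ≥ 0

max z = 12p + 11q

s.t.
  2p + 3q + s1 = 26
  4p + 3q + s2 = 33
  4p + 4q + s3 = 36
  p, q, s1, s2, s3 ≥ 0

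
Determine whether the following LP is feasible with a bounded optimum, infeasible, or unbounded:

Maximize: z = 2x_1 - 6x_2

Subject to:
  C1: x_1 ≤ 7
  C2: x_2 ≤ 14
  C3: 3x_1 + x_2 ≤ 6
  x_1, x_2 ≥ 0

Feasible with a bounded optimal solution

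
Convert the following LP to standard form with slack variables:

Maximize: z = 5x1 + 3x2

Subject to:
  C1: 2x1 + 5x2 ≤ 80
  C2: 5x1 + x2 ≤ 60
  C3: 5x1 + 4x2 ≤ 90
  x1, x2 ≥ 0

max z = 5x1 + 3x2

s.t.
  2x1 + 5x2 + s1 = 80
  5x1 + x2 + s2 = 60
  5x1 + 4x2 + s3 = 90
  x1, x2, s1, s2, s3 ≥ 0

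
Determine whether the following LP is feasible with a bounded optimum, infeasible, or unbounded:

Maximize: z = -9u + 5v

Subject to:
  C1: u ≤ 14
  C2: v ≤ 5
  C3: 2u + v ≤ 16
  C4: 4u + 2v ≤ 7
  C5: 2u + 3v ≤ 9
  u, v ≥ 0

Feasible with a bounded optimal solution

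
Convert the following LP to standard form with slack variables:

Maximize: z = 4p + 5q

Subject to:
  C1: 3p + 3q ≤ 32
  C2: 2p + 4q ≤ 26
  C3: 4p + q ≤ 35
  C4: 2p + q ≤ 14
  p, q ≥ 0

max z = 4p + 5q

s.t.
  3p + 3q + s1 = 32
  2p + 4q + s2 = 26
  4p + q + s3 = 35
  2p + q + s4 = 14
  p, q, s1, s2, s3, s4 ≥ 0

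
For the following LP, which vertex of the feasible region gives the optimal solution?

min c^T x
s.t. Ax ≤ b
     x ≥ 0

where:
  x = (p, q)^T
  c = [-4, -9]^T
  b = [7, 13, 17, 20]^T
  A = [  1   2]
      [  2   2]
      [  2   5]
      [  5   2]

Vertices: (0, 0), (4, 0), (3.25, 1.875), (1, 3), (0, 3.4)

Evaluate the objective at each vertex of the feasible region:
  z(0, 0) = 0
  z(4, 0) = -16
  z(3.25, 1.875) = -29.88
  z(1, 3) = -31  ←
  z(0, 3.4) = -30.6
The minimum is at p = 1, q = 3.

(1, 3)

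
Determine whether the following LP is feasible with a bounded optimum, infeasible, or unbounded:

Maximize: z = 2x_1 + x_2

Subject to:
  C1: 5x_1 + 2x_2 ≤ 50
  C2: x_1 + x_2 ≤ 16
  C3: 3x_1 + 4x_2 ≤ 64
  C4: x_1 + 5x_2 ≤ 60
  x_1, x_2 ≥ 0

Feasible with a bounded optimal solution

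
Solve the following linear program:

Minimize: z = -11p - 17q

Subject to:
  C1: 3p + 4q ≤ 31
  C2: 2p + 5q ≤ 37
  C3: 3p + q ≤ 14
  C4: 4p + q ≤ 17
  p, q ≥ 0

Evaluate the objective at each vertex of the feasible region:
  z(0, 0) = 0
  z(4.25, 0) = -46.75
  z(3, 5) = -118
  z(2.778, 5.667) = -126.9
  z(1, 7) = -130  ←
  z(0, 7.4) = -125.8
The minimum is at p = 1, q = 7.

p = 1, q = 7, z = -130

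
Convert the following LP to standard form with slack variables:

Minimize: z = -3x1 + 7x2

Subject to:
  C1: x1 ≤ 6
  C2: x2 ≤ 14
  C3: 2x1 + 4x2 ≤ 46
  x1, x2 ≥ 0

min z = -3x1 + 7x2

s.t.
  x1 + s1 = 6
  x2 + s2 = 14
  2x1 + 4x2 + s3 = 46
  x1, x2, s1, s2, s3 ≥ 0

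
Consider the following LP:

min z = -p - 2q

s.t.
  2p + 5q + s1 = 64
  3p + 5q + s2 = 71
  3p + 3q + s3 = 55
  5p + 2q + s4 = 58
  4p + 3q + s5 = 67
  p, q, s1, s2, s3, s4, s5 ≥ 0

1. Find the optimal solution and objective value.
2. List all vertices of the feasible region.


1. p = 7, q = 10, z = -27
2. (0, 0), (11.6, 0), (7.789, 9.526), (7, 10), (0, 12.8)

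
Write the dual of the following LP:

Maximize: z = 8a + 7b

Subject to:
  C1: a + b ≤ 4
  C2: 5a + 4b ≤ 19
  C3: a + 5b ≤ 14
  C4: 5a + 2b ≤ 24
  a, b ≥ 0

Primal max cᵀx s.t. Ax ≤ b, x ≥ 0  →  Dual min bᵀy s.t. Aᵀy ≥ c, y ≥ 0.

Minimize: z = 4y1 + 19y2 + 14y3 + 24y4

Subject to:
  y1 + 5y2 + y3 + 5y4 ≥ 8
  y1 + 4y2 + 5y3 + 2y4 ≥ 7
  y1, y2, y3, y4 ≥ 0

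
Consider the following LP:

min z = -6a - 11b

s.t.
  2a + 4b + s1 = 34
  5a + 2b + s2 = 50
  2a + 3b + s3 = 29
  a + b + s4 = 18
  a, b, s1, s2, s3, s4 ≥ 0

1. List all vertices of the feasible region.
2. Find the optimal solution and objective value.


1. (0, 0), (10, 0), (8.364, 4.091), (7, 5), (0, 8.5)
2. a = 7, b = 5, z = -97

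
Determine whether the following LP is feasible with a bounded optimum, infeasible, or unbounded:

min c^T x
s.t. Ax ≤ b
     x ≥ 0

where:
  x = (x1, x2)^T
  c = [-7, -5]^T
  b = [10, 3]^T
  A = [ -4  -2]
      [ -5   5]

Unbounded (objective can decrease without bound)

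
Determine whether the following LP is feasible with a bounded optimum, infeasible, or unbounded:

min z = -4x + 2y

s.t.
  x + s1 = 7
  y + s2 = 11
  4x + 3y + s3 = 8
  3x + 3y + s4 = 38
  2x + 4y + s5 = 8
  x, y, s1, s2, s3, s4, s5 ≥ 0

Feasible with a bounded optimal solution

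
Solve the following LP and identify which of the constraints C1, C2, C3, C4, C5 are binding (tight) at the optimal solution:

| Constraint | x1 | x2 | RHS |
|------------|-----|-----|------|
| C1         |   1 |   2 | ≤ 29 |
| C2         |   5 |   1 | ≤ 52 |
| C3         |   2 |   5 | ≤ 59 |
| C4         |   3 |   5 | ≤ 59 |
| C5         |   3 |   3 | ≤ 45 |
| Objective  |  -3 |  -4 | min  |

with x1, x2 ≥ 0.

At x1 = 8, x2 = 7, compute slack b - a·x for each constraint:
  C1: 29 − 22 = 7  (slack)
  C2: 52 − 47 = 5  (slack)
  C3: 59 − 51 = 8  (slack)
  C4: 59 − 59 = 0  (binding)
  C5: 45 − 45 = 0  (binding)

Optimal: x1 = 8, x2 = 7
Binding: C4, C5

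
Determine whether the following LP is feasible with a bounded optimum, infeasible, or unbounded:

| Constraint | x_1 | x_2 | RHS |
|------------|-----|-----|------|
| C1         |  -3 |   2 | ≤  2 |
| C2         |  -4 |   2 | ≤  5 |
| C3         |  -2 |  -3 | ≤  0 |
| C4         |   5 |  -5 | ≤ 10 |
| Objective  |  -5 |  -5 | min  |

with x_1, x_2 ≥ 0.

Unbounded (objective can decrease without bound)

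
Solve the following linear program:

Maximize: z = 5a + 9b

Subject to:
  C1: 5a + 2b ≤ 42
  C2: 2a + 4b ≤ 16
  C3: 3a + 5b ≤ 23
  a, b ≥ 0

Evaluate the objective at each vertex of the feasible region:
  z(0, 0) = 0
  z(7.667, 0) = 38.33
  z(6, 1) = 39  ←
  z(0, 4) = 36
The maximum is at a = 6, b = 1.

a = 6, b = 1, z = 39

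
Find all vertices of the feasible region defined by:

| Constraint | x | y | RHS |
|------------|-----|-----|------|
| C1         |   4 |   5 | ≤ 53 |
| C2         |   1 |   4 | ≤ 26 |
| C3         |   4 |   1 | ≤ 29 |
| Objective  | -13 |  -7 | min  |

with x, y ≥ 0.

(0, 0), (7.25, 0), (6, 5), (0, 6.5)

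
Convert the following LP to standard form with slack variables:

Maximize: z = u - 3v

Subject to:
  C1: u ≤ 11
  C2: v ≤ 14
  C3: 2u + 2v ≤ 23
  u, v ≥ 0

max z = u - 3v

s.t.
  u + s1 = 11
  v + s2 = 14
  2u + 2v + s3 = 23
  u, v, s1, s2, s3 ≥ 0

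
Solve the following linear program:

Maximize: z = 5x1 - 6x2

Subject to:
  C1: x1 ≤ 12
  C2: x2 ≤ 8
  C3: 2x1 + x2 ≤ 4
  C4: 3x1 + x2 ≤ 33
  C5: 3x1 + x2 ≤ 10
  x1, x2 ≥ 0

Evaluate the objective at each vertex of the feasible region:
  z(0, 0) = 0
  z(2, 0) = 10  ←
  z(0, 4) = -24
The maximum is at x1 = 2, x2 = 0.

x1 = 2, x2 = 0, z = 10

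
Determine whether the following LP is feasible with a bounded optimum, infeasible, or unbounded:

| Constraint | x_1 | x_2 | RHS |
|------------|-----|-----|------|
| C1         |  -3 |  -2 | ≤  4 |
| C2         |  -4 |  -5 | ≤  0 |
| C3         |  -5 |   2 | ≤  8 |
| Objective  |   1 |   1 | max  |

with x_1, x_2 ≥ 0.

Unbounded (objective can increase without bound)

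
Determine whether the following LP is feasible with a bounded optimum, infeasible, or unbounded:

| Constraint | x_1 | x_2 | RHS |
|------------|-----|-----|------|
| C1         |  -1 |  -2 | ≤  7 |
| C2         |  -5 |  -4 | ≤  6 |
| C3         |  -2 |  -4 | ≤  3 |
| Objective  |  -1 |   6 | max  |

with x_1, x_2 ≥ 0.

Unbounded (objective can increase without bound)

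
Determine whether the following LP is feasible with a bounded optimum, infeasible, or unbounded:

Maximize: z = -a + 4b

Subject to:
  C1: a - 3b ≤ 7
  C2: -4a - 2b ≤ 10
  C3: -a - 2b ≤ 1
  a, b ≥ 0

Unbounded (objective can increase without bound)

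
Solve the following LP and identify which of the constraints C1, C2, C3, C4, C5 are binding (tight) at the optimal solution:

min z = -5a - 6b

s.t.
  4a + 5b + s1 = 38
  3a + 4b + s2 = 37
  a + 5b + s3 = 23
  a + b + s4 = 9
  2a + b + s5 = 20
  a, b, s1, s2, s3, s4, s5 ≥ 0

At a = 7, b = 2, compute slack b - a·x for each constraint:
  C1: 38 − 38 = 0  (binding)
  C2: 37 − 29 = 8  (slack)
  C3: 23 − 17 = 6  (slack)
  C4: 9 − 9 = 0  (binding)
  C5: 20 − 16 = 4  (slack)

Optimal: a = 7, b = 2
Binding: C1, C4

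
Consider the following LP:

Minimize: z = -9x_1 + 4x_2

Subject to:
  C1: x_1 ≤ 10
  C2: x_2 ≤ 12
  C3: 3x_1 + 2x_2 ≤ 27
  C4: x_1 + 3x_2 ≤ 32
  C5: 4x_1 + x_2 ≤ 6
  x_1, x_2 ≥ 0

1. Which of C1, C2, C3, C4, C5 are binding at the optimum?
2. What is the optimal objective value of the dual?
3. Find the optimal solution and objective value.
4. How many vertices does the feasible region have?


1. C5
2. -13.5
3. x_1 = 1.5, x_2 = 0, z = -13.5
4. 3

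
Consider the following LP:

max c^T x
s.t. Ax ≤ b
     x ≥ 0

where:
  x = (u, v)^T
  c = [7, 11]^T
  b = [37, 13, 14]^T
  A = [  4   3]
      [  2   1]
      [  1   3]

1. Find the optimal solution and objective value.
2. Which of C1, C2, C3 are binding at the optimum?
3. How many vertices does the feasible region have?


1. u = 5, v = 3, z = 68
2. C2, C3
3. 4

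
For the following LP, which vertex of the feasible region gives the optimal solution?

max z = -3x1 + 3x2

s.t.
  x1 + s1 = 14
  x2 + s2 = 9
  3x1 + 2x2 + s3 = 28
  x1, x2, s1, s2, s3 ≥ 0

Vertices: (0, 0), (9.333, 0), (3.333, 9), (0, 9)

Evaluate the objective at each vertex of the feasible region:
  z(0, 0) = 0
  z(9.333, 0) = -28
  z(3.333, 9) = 17
  z(0, 9) = 27  ←
The maximum is at x1 = 0, x2 = 9.

(0, 9)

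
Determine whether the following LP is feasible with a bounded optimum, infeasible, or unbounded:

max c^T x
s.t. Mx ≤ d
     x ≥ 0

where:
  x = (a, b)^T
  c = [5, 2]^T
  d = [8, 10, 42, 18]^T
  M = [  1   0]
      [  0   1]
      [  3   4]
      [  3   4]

Feasible with a bounded optimal solution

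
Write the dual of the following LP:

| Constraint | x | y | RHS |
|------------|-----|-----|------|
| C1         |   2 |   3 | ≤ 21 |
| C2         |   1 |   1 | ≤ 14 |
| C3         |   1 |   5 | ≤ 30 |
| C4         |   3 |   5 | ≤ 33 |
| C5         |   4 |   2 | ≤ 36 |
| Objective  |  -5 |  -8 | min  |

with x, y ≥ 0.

Primal min cᵀx s.t. Ax ≤ b, x ≥ 0  →  Dual max −bᵀy s.t. Aᵀy ≥ −c, y ≥ 0.

Maximize: z = -21y1 - 14y2 - 30y3 - 33y4 - 36y5

Subject to:
  2y1 + y2 + y3 + 3y4 + 4y5 ≥ 5
  3y1 + y2 + 5y3 + 5y4 + 2y5 ≥ 8
  y1, y2, y3, y4, y5 ≥ 0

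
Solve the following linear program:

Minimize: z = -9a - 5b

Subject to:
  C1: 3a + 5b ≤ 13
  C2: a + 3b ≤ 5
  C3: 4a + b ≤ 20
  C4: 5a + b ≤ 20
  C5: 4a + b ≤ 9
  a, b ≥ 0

Evaluate the objective at each vertex of the feasible region:
  z(0, 0) = 0
  z(2.25, 0) = -20.25
  z(2, 1) = -23  ←
  z(0, 1.667) = -8.333
The minimum is at a = 2, b = 1.

a = 2, b = 1, z = -23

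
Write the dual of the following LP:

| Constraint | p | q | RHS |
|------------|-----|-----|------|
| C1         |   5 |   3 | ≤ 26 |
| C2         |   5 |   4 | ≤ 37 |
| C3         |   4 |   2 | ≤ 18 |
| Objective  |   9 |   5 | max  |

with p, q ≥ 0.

Primal max cᵀx s.t. Ax ≤ b, x ≥ 0  →  Dual min bᵀy s.t. Aᵀy ≥ c, y ≥ 0.

Minimize: z = 26y1 + 37y2 + 18y3

Subject to:
  5y1 + 5y2 + 4y3 ≥ 9
  3y1 + 4y2 + 2y3 ≥ 5
  y1, y2, y3 ≥ 0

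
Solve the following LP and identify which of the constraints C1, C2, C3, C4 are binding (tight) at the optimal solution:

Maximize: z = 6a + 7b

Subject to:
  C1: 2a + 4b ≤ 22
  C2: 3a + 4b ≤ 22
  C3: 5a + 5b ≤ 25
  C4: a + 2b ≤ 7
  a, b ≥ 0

At a = 3, b = 2, compute slack b - a·x for each constraint:
  C1: 22 − 14 = 8  (slack)
  C2: 22 − 17 = 5  (slack)
  C3: 25 − 25 = 0  (binding)
  C4: 7 − 7 = 0  (binding)

Optimal: a = 3, b = 2
Binding: C3, C4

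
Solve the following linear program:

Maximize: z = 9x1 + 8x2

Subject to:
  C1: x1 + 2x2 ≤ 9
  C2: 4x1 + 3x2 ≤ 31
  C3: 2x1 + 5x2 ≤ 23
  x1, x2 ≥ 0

Evaluate the objective at each vertex of the feasible region:
  z(0, 0) = 0
  z(7.75, 0) = 69.75
  z(7, 1) = 71  ←
  z(0, 4.5) = 36
The maximum is at x1 = 7, x2 = 1.

x1 = 7, x2 = 1, z = 71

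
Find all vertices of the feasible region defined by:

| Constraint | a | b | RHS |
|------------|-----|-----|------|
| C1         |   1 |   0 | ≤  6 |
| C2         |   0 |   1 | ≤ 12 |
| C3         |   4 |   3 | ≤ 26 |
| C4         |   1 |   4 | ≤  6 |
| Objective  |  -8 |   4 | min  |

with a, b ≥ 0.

(0, 0), (6, 0), (0, 1.5)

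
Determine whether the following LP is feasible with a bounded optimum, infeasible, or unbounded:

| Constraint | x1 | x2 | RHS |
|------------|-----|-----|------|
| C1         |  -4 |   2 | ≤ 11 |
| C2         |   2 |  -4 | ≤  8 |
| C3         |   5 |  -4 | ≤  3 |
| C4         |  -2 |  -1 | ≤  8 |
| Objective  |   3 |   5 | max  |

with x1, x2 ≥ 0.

Unbounded (objective can increase without bound)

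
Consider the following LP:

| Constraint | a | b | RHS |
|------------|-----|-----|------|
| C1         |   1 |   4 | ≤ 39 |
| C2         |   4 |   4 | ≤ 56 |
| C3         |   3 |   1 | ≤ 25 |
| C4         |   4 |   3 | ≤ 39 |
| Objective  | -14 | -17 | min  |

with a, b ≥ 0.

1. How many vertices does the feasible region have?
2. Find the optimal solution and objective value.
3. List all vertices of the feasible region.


1. 5
2. a = 3, b = 9, z = -195
3. (0, 0), (8.333, 0), (7.2, 3.4), (3, 9), (0, 9.75)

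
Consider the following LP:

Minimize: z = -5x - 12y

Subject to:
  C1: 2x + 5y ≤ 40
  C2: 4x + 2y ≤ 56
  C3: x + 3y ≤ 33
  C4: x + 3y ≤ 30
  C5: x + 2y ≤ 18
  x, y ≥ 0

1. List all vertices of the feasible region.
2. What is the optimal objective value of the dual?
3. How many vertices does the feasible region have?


1. (0, 0), (14, 0), (12.67, 2.667), (10, 4), (0, 8)
2. -98
3. 5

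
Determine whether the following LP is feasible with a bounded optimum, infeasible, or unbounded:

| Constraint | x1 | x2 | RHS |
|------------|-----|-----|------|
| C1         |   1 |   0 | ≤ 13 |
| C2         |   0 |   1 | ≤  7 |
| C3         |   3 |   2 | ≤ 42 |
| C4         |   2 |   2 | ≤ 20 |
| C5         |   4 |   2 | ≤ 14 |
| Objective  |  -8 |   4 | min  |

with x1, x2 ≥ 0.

Feasible with a bounded optimal solution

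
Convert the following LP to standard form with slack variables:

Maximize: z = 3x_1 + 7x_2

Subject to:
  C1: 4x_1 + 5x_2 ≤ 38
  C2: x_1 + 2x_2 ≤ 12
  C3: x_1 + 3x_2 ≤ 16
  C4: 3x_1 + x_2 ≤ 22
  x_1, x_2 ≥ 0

max z = 3x_1 + 7x_2

s.t.
  4x_1 + 5x_2 + s1 = 38
  x_1 + 2x_2 + s2 = 12
  x_1 + 3x_2 + s3 = 16
  3x_1 + x_2 + s4 = 22
  x_1, x_2, s1, s2, s3, s4 ≥ 0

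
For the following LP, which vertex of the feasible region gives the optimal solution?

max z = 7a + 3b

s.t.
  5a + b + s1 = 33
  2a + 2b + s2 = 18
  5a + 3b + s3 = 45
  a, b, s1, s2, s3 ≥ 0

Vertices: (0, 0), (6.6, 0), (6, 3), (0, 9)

Evaluate the objective at each vertex of the feasible region:
  z(0, 0) = 0
  z(6.6, 0) = 46.2
  z(6, 3) = 51  ←
  z(0, 9) = 27
The maximum is at a = 6, b = 3.

(6, 3)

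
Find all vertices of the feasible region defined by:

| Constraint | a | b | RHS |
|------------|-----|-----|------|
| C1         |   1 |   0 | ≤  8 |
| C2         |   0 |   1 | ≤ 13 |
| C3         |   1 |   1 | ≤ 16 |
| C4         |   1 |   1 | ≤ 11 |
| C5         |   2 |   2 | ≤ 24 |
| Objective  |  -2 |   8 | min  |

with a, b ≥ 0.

(0, 0), (8, 0), (8, 3), (0, 11)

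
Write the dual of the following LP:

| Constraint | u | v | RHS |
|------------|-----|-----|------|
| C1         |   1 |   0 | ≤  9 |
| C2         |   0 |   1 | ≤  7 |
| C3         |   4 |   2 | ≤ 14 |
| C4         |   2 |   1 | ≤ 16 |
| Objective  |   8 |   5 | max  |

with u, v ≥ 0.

Primal max cᵀx s.t. Ax ≤ b, x ≥ 0  →  Dual min bᵀy s.t. Aᵀy ≥ c, y ≥ 0.

Minimize: z = 9y1 + 7y2 + 14y3 + 16y4

Subject to:
  y1 + 4y3 + 2y4 ≥ 8
  y2 + 2y3 + y4 ≥ 5
  y1, y2, y3, y4 ≥ 0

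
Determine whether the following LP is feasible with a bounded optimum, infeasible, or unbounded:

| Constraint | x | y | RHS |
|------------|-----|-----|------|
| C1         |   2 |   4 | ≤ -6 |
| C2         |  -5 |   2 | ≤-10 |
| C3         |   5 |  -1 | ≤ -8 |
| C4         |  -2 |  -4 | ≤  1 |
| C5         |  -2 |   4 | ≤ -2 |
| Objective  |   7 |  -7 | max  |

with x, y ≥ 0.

Infeasible (no feasible solution exists)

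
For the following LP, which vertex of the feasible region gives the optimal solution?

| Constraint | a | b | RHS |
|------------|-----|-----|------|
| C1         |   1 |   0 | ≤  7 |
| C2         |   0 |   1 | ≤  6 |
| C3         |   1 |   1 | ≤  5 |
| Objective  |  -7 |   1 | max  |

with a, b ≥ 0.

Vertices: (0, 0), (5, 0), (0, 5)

Evaluate the objective at each vertex of the feasible region:
  z(0, 0) = 0
  z(5, 0) = -35
  z(0, 5) = 5  ←
The maximum is at a = 0, b = 5.

(0, 5)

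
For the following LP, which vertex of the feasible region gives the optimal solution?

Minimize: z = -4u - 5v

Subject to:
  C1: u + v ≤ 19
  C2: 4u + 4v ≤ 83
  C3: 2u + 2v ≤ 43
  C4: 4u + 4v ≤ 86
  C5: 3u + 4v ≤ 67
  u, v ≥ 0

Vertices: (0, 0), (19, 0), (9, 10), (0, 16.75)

Evaluate the objective at each vertex of the feasible region:
  z(0, 0) = 0
  z(19, 0) = -76
  z(9, 10) = -86  ←
  z(0, 16.75) = -83.75
The minimum is at u = 9, v = 10.

(9, 10)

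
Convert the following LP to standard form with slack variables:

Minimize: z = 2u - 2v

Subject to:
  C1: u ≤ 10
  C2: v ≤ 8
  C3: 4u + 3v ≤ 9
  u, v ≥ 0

min z = 2u - 2v

s.t.
  u + s1 = 10
  v + s2 = 8
  4u + 3v + s3 = 9
  u, v, s1, s2, s3 ≥ 0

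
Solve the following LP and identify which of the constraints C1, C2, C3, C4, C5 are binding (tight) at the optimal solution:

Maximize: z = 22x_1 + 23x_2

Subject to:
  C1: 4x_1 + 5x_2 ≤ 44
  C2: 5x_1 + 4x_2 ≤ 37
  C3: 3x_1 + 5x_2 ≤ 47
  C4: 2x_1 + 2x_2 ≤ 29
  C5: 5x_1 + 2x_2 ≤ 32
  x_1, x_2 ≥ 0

At x_1 = 1, x_2 = 8, compute slack b - a·x for each constraint:
  C1: 44 − 44 = 0  (binding)
  C2: 37 − 37 = 0  (binding)
  C3: 47 − 43 = 4  (slack)
  C4: 29 − 18 = 11  (slack)
  C5: 32 − 21 = 11  (slack)

Optimal: x_1 = 1, x_2 = 8
Binding: C1, C2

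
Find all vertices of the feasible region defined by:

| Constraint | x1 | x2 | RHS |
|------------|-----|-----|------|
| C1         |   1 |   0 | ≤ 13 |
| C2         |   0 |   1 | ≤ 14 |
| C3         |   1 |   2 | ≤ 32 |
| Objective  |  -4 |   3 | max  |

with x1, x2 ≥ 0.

(0, 0), (13, 0), (13, 9.5), (4, 14), (0, 14)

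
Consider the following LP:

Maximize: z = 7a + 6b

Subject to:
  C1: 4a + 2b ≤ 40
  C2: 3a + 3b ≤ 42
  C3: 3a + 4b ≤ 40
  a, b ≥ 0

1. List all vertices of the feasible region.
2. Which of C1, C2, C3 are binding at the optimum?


1. (0, 0), (10, 0), (8, 4), (0, 10)
2. C1, C3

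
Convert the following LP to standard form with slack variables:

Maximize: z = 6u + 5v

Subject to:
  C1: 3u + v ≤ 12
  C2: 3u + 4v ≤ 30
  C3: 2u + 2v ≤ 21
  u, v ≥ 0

max z = 6u + 5v

s.t.
  3u + v + s1 = 12
  3u + 4v + s2 = 30
  2u + 2v + s3 = 21
  u, v, s1, s2, s3 ≥ 0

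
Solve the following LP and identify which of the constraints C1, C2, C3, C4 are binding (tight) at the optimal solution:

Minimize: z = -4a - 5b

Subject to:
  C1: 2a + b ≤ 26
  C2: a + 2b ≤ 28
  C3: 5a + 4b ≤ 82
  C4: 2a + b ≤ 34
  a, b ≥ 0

At a = 8, b = 10, compute slack b - a·x for each constraint:
  C1: 26 − 26 = 0  (binding)
  C2: 28 − 28 = 0  (binding)
  C3: 82 − 80 = 2  (slack)
  C4: 34 − 26 = 8  (slack)

Optimal: a = 8, b = 10
Binding: C1, C2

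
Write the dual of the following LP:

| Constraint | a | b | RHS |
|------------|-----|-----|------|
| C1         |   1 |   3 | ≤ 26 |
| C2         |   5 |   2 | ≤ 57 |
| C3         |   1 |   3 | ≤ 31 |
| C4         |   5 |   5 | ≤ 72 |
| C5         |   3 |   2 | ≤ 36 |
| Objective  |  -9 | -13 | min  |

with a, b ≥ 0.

Primal min cᵀx s.t. Ax ≤ b, x ≥ 0  →  Dual max −bᵀy s.t. Aᵀy ≥ −c, y ≥ 0.

Maximize: z = -26y1 - 57y2 - 31y3 - 72y4 - 36y5

Subject to:
  y1 + 5y2 + y3 + 5y4 + 3y5 ≥ 9
  3y1 + 2y2 + 3y3 + 5y4 + 2y5 ≥ 13
  y1, y2, y3, y4, y5 ≥ 0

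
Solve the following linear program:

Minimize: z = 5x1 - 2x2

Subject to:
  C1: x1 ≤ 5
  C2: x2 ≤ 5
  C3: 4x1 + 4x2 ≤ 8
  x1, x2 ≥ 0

Evaluate the objective at each vertex of the feasible region:
  z(0, 0) = 0
  z(2, 0) = 10
  z(0, 2) = -4  ←
The minimum is at x1 = 0, x2 = 2.

x1 = 0, x2 = 2, z = -4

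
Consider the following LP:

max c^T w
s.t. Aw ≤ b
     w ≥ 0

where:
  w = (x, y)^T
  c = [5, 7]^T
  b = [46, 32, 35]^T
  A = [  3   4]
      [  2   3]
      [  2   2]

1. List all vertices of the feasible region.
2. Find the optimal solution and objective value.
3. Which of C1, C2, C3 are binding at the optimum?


1. (0, 0), (15.33, 0), (10, 4), (0, 10.67)
2. x = 10, y = 4, z = 78
3. C1, C2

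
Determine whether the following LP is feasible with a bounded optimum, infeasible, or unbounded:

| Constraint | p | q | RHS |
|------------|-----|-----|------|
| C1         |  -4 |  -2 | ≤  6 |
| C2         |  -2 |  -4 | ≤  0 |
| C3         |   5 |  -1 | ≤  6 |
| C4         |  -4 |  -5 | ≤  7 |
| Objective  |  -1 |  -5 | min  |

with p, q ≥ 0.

Unbounded (objective can decrease without bound)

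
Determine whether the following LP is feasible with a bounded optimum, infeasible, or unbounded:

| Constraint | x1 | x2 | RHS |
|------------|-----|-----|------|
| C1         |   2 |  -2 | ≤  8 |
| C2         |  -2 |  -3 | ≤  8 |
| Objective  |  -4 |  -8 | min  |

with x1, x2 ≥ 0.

Unbounded (objective can decrease without bound)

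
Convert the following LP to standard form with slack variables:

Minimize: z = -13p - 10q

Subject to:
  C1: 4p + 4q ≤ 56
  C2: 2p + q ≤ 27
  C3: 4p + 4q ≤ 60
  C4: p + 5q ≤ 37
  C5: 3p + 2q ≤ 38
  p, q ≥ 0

min z = -13p - 10q

s.t.
  4p + 4q + s1 = 56
  2p + q + s2 = 27
  4p + 4q + s3 = 60
  p + 5q + s4 = 37
  3p + 2q + s5 = 38
  p, q, s1, s2, s3, s4, s5 ≥ 0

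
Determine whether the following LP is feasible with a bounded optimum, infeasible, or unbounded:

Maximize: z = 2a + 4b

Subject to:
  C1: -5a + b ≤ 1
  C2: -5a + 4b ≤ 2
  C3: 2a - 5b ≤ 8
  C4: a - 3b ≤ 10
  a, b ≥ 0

Unbounded (objective can increase without bound)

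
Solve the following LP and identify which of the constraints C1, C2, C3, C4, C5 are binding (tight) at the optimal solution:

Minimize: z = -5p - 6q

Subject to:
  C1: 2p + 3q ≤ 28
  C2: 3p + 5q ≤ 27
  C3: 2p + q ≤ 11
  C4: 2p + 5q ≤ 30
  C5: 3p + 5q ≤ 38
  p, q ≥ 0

At p = 4, q = 3, compute slack b - a·x for each constraint:
  C1: 28 − 17 = 11  (slack)
  C2: 27 − 27 = 0  (binding)
  C3: 11 − 11 = 0  (binding)
  C4: 30 − 23 = 7  (slack)
  C5: 38 − 27 = 11  (slack)

Optimal: p = 4, q = 3
Binding: C2, C3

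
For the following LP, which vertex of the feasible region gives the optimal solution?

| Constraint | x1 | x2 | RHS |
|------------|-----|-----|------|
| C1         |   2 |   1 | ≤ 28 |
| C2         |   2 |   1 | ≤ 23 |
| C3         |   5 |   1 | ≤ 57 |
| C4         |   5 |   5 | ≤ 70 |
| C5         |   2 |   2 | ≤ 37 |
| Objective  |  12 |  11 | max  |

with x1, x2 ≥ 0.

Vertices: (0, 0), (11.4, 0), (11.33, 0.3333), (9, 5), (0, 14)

Evaluate the objective at each vertex of the feasible region:
  z(0, 0) = 0
  z(11.4, 0) = 136.8
  z(11.33, 0.3333) = 139.7
  z(9, 5) = 163  ←
  z(0, 14) = 154
The maximum is at x1 = 9, x2 = 5.

(9, 5)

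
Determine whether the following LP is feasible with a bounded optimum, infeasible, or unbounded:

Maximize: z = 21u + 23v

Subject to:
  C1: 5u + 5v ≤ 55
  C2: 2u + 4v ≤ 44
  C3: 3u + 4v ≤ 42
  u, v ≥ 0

Feasible with a bounded optimal solution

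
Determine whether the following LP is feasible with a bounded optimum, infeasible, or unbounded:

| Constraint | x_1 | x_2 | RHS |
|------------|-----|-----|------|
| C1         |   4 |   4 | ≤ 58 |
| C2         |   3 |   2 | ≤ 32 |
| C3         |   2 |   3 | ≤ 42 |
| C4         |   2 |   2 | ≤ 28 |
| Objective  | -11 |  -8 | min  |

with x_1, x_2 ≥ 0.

Feasible with a bounded optimal solution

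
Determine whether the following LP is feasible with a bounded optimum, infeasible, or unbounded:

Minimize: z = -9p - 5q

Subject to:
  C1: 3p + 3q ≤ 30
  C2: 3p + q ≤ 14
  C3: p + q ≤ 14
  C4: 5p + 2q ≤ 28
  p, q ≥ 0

Feasible with a bounded optimal solution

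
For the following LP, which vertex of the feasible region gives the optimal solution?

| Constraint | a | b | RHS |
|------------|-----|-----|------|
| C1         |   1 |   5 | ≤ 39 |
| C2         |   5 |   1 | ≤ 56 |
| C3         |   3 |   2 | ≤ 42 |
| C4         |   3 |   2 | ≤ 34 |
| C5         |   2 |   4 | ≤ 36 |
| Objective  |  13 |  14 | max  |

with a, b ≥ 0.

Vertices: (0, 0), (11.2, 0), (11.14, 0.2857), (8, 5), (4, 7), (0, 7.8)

Evaluate the objective at each vertex of the feasible region:
  z(0, 0) = 0
  z(11.2, 0) = 145.6
  z(11.14, 0.2857) = 148.9
  z(8, 5) = 174  ←
  z(4, 7) = 150
  z(0, 7.8) = 109.2
The maximum is at a = 8, b = 5.

(8, 5)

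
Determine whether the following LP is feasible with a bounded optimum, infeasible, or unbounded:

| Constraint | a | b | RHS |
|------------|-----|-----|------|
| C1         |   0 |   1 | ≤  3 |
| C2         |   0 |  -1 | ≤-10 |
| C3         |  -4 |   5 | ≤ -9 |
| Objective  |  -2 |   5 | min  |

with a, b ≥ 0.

Infeasible (no feasible solution exists)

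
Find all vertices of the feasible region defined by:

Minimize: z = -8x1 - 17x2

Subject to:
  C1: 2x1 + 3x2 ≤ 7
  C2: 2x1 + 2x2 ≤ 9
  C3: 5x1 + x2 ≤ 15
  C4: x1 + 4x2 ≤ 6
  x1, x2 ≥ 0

(0, 0), (3, 0), (2.923, 0.3846), (2, 1), (0, 1.5)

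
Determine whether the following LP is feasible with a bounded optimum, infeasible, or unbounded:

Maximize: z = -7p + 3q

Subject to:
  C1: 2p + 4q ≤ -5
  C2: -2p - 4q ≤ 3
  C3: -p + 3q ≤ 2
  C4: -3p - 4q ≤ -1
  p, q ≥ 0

Infeasible (no feasible solution exists)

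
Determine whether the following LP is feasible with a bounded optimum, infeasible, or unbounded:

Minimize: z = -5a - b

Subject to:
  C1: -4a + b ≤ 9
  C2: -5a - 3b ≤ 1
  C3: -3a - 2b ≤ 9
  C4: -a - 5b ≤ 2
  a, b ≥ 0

Unbounded (objective can decrease without bound)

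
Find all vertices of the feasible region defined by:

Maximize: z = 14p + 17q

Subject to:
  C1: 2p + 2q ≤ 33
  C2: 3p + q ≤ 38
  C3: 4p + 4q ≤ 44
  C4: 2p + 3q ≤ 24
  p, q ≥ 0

(0, 0), (11, 0), (9, 2), (0, 8)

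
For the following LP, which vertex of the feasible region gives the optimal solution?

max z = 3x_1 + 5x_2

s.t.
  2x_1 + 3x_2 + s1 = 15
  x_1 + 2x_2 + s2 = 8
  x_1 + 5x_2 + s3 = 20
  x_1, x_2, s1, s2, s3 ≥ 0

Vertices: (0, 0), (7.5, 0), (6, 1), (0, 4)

Evaluate the objective at each vertex of the feasible region:
  z(0, 0) = 0
  z(7.5, 0) = 22.5
  z(6, 1) = 23  ←
  z(0, 4) = 20
The maximum is at x_1 = 6, x_2 = 1.

(6, 1)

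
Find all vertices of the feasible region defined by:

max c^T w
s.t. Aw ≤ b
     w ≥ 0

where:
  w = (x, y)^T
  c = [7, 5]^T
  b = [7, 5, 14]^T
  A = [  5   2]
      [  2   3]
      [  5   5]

(0, 0), (1.4, 0), (1, 1), (0, 1.667)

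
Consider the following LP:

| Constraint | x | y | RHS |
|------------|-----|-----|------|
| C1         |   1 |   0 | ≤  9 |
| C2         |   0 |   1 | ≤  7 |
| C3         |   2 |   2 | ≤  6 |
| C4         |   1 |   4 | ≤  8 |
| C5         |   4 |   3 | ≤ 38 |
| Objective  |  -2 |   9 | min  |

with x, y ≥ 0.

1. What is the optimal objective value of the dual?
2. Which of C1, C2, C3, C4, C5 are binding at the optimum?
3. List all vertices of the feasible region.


1. -6
2. C3
3. (0, 0), (3, 0), (1.333, 1.667), (0, 2)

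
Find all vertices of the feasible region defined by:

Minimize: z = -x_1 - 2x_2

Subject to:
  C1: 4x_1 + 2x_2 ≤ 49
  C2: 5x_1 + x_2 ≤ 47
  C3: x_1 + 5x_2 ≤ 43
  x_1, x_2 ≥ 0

(0, 0), (9.4, 0), (8, 7), (0, 8.6)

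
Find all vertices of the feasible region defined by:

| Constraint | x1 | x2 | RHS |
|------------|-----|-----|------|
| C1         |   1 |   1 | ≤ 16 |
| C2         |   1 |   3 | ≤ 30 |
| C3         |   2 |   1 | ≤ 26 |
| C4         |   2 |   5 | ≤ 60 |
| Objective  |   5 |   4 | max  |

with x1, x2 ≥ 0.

(0, 0), (13, 0), (10, 6), (9, 7), (0, 10)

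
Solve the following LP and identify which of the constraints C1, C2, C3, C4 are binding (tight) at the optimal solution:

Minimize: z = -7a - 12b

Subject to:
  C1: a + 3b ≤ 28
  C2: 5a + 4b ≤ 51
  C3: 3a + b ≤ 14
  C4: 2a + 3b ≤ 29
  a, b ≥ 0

At a = 1, b = 9, compute slack b - a·x for each constraint:
  C1: 28 − 28 = 0  (binding)
  C2: 51 − 41 = 10  (slack)
  C3: 14 − 12 = 2  (slack)
  C4: 29 − 29 = 0  (binding)

Optimal: a = 1, b = 9
Binding: C1, C4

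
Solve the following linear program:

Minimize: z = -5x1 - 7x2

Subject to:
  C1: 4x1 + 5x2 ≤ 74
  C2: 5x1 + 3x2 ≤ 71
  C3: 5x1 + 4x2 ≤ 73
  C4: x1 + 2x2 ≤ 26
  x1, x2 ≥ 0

Evaluate the objective at each vertex of the feasible region:
  z(0, 0) = 0
  z(14.2, 0) = -71
  z(13, 2) = -79
  z(7.667, 8.667) = -99
  z(6, 10) = -100  ←
  z(0, 13) = -91
The minimum is at x1 = 6, x2 = 10.

x1 = 6, x2 = 10, z = -100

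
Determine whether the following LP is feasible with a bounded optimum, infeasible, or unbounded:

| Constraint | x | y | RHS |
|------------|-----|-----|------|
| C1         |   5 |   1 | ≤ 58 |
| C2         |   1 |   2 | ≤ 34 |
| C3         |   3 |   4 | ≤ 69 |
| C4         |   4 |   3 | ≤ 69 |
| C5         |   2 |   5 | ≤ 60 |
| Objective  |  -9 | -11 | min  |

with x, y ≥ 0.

Feasible with a bounded optimal solution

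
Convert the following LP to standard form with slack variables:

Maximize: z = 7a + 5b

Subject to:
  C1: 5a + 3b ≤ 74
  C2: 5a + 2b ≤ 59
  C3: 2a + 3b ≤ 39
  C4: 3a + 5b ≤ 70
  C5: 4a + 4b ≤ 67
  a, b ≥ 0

max z = 7a + 5b

s.t.
  5a + 3b + s1 = 74
  5a + 2b + s2 = 59
  2a + 3b + s3 = 39
  3a + 5b + s4 = 70
  4a + 4b + s5 = 67
  a, b, s1, s2, s3, s4, s5 ≥ 0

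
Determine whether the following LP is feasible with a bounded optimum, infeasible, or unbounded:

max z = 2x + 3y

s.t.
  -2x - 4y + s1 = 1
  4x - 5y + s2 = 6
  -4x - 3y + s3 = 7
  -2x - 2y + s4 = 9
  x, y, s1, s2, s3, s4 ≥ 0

Unbounded (objective can increase without bound)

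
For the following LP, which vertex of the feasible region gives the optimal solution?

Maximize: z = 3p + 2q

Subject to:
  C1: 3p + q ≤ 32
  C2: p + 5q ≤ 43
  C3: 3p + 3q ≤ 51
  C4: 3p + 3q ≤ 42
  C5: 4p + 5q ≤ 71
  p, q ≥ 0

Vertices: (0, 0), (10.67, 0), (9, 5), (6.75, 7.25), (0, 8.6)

Evaluate the objective at each vertex of the feasible region:
  z(0, 0) = 0
  z(10.67, 0) = 32
  z(9, 5) = 37  ←
  z(6.75, 7.25) = 34.75
  z(0, 8.6) = 17.2
The maximum is at p = 9, q = 5.

(9, 5)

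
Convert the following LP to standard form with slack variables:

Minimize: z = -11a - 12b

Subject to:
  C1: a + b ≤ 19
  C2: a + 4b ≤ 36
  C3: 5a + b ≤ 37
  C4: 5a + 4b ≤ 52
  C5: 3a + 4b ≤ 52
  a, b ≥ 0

min z = -11a - 12b

s.t.
  a + b + s1 = 19
  a + 4b + s2 = 36
  5a + b + s3 = 37
  5a + 4b + s4 = 52
  3a + 4b + s5 = 52
  a, b, s1, s2, s3, s4, s5 ≥ 0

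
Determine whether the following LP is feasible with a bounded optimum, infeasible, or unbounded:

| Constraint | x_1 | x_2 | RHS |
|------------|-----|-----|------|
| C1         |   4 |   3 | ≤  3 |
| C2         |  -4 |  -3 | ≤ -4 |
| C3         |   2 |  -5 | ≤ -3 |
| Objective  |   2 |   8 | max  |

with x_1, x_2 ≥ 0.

Infeasible (no feasible solution exists)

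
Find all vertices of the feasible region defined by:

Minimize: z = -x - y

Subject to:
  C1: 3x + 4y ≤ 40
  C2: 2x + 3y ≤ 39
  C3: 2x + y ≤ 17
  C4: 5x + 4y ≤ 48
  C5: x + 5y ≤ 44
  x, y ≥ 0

(0, 0), (8.5, 0), (6.667, 3.667), (4, 7), (2.182, 8.364), (0, 8.8)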